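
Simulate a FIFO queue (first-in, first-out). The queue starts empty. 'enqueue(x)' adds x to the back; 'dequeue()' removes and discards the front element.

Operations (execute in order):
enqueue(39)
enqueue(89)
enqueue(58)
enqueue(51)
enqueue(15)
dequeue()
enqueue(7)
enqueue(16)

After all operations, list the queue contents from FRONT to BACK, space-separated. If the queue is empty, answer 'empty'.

enqueue(39): [39]
enqueue(89): [39, 89]
enqueue(58): [39, 89, 58]
enqueue(51): [39, 89, 58, 51]
enqueue(15): [39, 89, 58, 51, 15]
dequeue(): [89, 58, 51, 15]
enqueue(7): [89, 58, 51, 15, 7]
enqueue(16): [89, 58, 51, 15, 7, 16]

Answer: 89 58 51 15 7 16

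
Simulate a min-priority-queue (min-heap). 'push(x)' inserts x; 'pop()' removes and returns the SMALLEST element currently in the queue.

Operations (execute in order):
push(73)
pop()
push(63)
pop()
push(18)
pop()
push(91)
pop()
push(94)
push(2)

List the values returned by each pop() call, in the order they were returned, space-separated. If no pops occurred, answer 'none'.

Answer: 73 63 18 91

Derivation:
push(73): heap contents = [73]
pop() → 73: heap contents = []
push(63): heap contents = [63]
pop() → 63: heap contents = []
push(18): heap contents = [18]
pop() → 18: heap contents = []
push(91): heap contents = [91]
pop() → 91: heap contents = []
push(94): heap contents = [94]
push(2): heap contents = [2, 94]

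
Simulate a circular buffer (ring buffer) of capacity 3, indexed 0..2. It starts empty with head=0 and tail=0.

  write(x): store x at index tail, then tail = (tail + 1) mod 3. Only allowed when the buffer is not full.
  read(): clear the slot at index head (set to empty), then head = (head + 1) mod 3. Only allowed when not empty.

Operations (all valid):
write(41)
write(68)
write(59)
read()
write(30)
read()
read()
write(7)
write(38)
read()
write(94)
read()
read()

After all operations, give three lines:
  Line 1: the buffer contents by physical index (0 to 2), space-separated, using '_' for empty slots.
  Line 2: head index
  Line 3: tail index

Answer: 94 _ _
0
1

Derivation:
write(41): buf=[41 _ _], head=0, tail=1, size=1
write(68): buf=[41 68 _], head=0, tail=2, size=2
write(59): buf=[41 68 59], head=0, tail=0, size=3
read(): buf=[_ 68 59], head=1, tail=0, size=2
write(30): buf=[30 68 59], head=1, tail=1, size=3
read(): buf=[30 _ 59], head=2, tail=1, size=2
read(): buf=[30 _ _], head=0, tail=1, size=1
write(7): buf=[30 7 _], head=0, tail=2, size=2
write(38): buf=[30 7 38], head=0, tail=0, size=3
read(): buf=[_ 7 38], head=1, tail=0, size=2
write(94): buf=[94 7 38], head=1, tail=1, size=3
read(): buf=[94 _ 38], head=2, tail=1, size=2
read(): buf=[94 _ _], head=0, tail=1, size=1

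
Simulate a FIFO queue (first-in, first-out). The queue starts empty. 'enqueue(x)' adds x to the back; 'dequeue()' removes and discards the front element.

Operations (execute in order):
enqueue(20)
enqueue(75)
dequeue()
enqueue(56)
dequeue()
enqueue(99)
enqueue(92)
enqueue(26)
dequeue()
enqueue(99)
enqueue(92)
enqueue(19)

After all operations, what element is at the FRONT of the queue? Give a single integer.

Answer: 99

Derivation:
enqueue(20): queue = [20]
enqueue(75): queue = [20, 75]
dequeue(): queue = [75]
enqueue(56): queue = [75, 56]
dequeue(): queue = [56]
enqueue(99): queue = [56, 99]
enqueue(92): queue = [56, 99, 92]
enqueue(26): queue = [56, 99, 92, 26]
dequeue(): queue = [99, 92, 26]
enqueue(99): queue = [99, 92, 26, 99]
enqueue(92): queue = [99, 92, 26, 99, 92]
enqueue(19): queue = [99, 92, 26, 99, 92, 19]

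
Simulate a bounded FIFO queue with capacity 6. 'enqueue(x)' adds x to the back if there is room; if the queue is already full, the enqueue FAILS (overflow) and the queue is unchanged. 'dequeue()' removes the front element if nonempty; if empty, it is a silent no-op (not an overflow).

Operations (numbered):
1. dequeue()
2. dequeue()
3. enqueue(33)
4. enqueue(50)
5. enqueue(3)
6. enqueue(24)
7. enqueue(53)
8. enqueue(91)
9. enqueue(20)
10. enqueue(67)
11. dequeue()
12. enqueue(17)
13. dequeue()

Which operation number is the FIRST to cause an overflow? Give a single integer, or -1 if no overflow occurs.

1. dequeue(): empty, no-op, size=0
2. dequeue(): empty, no-op, size=0
3. enqueue(33): size=1
4. enqueue(50): size=2
5. enqueue(3): size=3
6. enqueue(24): size=4
7. enqueue(53): size=5
8. enqueue(91): size=6
9. enqueue(20): size=6=cap → OVERFLOW (fail)
10. enqueue(67): size=6=cap → OVERFLOW (fail)
11. dequeue(): size=5
12. enqueue(17): size=6
13. dequeue(): size=5

Answer: 9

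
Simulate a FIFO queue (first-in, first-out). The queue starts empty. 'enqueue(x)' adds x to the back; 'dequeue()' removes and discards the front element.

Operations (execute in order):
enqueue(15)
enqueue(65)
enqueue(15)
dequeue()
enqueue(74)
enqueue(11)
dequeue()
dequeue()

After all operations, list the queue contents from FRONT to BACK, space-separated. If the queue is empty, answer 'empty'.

enqueue(15): [15]
enqueue(65): [15, 65]
enqueue(15): [15, 65, 15]
dequeue(): [65, 15]
enqueue(74): [65, 15, 74]
enqueue(11): [65, 15, 74, 11]
dequeue(): [15, 74, 11]
dequeue(): [74, 11]

Answer: 74 11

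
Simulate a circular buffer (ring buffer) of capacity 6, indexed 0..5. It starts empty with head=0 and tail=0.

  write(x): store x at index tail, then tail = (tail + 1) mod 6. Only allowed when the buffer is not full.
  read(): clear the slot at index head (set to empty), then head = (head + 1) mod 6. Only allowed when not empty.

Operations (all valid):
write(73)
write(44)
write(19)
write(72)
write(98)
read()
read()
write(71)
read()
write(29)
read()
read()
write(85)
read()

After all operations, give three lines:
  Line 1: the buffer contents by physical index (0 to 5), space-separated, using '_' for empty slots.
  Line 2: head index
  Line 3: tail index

write(73): buf=[73 _ _ _ _ _], head=0, tail=1, size=1
write(44): buf=[73 44 _ _ _ _], head=0, tail=2, size=2
write(19): buf=[73 44 19 _ _ _], head=0, tail=3, size=3
write(72): buf=[73 44 19 72 _ _], head=0, tail=4, size=4
write(98): buf=[73 44 19 72 98 _], head=0, tail=5, size=5
read(): buf=[_ 44 19 72 98 _], head=1, tail=5, size=4
read(): buf=[_ _ 19 72 98 _], head=2, tail=5, size=3
write(71): buf=[_ _ 19 72 98 71], head=2, tail=0, size=4
read(): buf=[_ _ _ 72 98 71], head=3, tail=0, size=3
write(29): buf=[29 _ _ 72 98 71], head=3, tail=1, size=4
read(): buf=[29 _ _ _ 98 71], head=4, tail=1, size=3
read(): buf=[29 _ _ _ _ 71], head=5, tail=1, size=2
write(85): buf=[29 85 _ _ _ 71], head=5, tail=2, size=3
read(): buf=[29 85 _ _ _ _], head=0, tail=2, size=2

Answer: 29 85 _ _ _ _
0
2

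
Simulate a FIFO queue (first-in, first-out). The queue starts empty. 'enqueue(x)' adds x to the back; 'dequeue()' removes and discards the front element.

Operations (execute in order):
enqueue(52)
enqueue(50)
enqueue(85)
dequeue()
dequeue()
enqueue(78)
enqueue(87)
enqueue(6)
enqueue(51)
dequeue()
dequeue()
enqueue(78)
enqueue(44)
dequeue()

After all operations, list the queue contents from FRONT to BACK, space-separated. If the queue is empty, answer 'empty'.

enqueue(52): [52]
enqueue(50): [52, 50]
enqueue(85): [52, 50, 85]
dequeue(): [50, 85]
dequeue(): [85]
enqueue(78): [85, 78]
enqueue(87): [85, 78, 87]
enqueue(6): [85, 78, 87, 6]
enqueue(51): [85, 78, 87, 6, 51]
dequeue(): [78, 87, 6, 51]
dequeue(): [87, 6, 51]
enqueue(78): [87, 6, 51, 78]
enqueue(44): [87, 6, 51, 78, 44]
dequeue(): [6, 51, 78, 44]

Answer: 6 51 78 44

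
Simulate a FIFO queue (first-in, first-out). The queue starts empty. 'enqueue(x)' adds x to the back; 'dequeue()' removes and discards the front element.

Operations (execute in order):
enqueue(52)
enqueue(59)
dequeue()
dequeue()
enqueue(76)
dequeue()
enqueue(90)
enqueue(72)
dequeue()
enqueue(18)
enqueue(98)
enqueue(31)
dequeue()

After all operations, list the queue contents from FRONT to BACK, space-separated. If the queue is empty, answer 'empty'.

enqueue(52): [52]
enqueue(59): [52, 59]
dequeue(): [59]
dequeue(): []
enqueue(76): [76]
dequeue(): []
enqueue(90): [90]
enqueue(72): [90, 72]
dequeue(): [72]
enqueue(18): [72, 18]
enqueue(98): [72, 18, 98]
enqueue(31): [72, 18, 98, 31]
dequeue(): [18, 98, 31]

Answer: 18 98 31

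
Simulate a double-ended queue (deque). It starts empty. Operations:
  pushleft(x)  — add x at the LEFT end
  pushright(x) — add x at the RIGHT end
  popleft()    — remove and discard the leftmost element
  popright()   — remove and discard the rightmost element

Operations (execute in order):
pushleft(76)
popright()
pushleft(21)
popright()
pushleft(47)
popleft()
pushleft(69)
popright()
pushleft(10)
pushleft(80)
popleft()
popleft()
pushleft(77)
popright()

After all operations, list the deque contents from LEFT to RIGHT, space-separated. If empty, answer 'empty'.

Answer: empty

Derivation:
pushleft(76): [76]
popright(): []
pushleft(21): [21]
popright(): []
pushleft(47): [47]
popleft(): []
pushleft(69): [69]
popright(): []
pushleft(10): [10]
pushleft(80): [80, 10]
popleft(): [10]
popleft(): []
pushleft(77): [77]
popright(): []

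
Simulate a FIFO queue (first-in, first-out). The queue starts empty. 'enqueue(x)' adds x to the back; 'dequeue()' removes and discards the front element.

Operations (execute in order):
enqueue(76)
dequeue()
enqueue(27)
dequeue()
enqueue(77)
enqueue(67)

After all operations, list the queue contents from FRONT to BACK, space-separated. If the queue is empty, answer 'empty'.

Answer: 77 67

Derivation:
enqueue(76): [76]
dequeue(): []
enqueue(27): [27]
dequeue(): []
enqueue(77): [77]
enqueue(67): [77, 67]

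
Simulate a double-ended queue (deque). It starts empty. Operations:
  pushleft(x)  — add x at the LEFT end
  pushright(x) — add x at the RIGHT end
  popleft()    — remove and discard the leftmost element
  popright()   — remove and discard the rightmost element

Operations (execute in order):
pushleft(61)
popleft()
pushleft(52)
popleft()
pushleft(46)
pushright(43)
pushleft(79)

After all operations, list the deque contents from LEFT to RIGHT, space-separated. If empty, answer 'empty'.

pushleft(61): [61]
popleft(): []
pushleft(52): [52]
popleft(): []
pushleft(46): [46]
pushright(43): [46, 43]
pushleft(79): [79, 46, 43]

Answer: 79 46 43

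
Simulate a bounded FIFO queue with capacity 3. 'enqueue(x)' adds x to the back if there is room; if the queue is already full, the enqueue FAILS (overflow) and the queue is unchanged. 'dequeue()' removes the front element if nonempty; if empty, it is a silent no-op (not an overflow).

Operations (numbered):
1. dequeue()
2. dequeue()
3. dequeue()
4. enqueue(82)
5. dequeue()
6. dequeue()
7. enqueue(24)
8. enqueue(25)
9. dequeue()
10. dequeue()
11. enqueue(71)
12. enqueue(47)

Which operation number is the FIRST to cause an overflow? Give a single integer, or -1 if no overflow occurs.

Answer: -1

Derivation:
1. dequeue(): empty, no-op, size=0
2. dequeue(): empty, no-op, size=0
3. dequeue(): empty, no-op, size=0
4. enqueue(82): size=1
5. dequeue(): size=0
6. dequeue(): empty, no-op, size=0
7. enqueue(24): size=1
8. enqueue(25): size=2
9. dequeue(): size=1
10. dequeue(): size=0
11. enqueue(71): size=1
12. enqueue(47): size=2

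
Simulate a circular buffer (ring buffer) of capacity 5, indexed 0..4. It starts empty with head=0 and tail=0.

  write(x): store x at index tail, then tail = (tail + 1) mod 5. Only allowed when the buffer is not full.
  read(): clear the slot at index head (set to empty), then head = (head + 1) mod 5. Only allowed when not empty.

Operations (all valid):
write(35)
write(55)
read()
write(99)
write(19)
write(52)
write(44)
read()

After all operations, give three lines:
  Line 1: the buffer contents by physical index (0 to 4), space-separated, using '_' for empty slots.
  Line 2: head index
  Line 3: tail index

Answer: 44 _ 99 19 52
2
1

Derivation:
write(35): buf=[35 _ _ _ _], head=0, tail=1, size=1
write(55): buf=[35 55 _ _ _], head=0, tail=2, size=2
read(): buf=[_ 55 _ _ _], head=1, tail=2, size=1
write(99): buf=[_ 55 99 _ _], head=1, tail=3, size=2
write(19): buf=[_ 55 99 19 _], head=1, tail=4, size=3
write(52): buf=[_ 55 99 19 52], head=1, tail=0, size=4
write(44): buf=[44 55 99 19 52], head=1, tail=1, size=5
read(): buf=[44 _ 99 19 52], head=2, tail=1, size=4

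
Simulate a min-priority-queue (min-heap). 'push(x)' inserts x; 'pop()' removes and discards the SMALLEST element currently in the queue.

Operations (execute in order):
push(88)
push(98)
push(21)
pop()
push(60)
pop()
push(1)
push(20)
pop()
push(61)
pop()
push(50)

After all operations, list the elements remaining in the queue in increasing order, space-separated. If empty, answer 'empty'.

Answer: 50 61 88 98

Derivation:
push(88): heap contents = [88]
push(98): heap contents = [88, 98]
push(21): heap contents = [21, 88, 98]
pop() → 21: heap contents = [88, 98]
push(60): heap contents = [60, 88, 98]
pop() → 60: heap contents = [88, 98]
push(1): heap contents = [1, 88, 98]
push(20): heap contents = [1, 20, 88, 98]
pop() → 1: heap contents = [20, 88, 98]
push(61): heap contents = [20, 61, 88, 98]
pop() → 20: heap contents = [61, 88, 98]
push(50): heap contents = [50, 61, 88, 98]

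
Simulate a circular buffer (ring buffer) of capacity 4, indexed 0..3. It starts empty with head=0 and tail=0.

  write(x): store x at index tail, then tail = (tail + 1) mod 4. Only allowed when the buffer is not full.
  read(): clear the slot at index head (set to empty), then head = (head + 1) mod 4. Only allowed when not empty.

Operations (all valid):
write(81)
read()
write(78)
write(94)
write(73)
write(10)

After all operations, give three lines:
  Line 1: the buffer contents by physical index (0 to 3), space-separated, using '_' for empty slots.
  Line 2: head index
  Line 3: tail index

write(81): buf=[81 _ _ _], head=0, tail=1, size=1
read(): buf=[_ _ _ _], head=1, tail=1, size=0
write(78): buf=[_ 78 _ _], head=1, tail=2, size=1
write(94): buf=[_ 78 94 _], head=1, tail=3, size=2
write(73): buf=[_ 78 94 73], head=1, tail=0, size=3
write(10): buf=[10 78 94 73], head=1, tail=1, size=4

Answer: 10 78 94 73
1
1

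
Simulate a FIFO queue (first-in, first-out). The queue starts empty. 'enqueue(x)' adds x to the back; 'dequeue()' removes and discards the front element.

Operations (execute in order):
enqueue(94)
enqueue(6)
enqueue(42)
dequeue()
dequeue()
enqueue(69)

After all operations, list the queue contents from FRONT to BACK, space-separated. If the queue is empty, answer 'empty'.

Answer: 42 69

Derivation:
enqueue(94): [94]
enqueue(6): [94, 6]
enqueue(42): [94, 6, 42]
dequeue(): [6, 42]
dequeue(): [42]
enqueue(69): [42, 69]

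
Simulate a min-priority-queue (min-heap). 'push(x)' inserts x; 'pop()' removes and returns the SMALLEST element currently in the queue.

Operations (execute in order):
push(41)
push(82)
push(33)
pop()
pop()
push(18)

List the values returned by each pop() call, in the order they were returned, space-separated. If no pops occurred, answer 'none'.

push(41): heap contents = [41]
push(82): heap contents = [41, 82]
push(33): heap contents = [33, 41, 82]
pop() → 33: heap contents = [41, 82]
pop() → 41: heap contents = [82]
push(18): heap contents = [18, 82]

Answer: 33 41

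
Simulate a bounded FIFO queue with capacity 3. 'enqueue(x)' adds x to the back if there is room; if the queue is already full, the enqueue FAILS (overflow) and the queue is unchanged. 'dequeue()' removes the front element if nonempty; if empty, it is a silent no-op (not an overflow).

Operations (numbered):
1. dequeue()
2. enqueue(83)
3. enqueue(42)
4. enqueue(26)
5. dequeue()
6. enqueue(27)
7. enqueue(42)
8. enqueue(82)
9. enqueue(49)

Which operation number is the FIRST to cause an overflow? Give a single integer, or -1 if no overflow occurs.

1. dequeue(): empty, no-op, size=0
2. enqueue(83): size=1
3. enqueue(42): size=2
4. enqueue(26): size=3
5. dequeue(): size=2
6. enqueue(27): size=3
7. enqueue(42): size=3=cap → OVERFLOW (fail)
8. enqueue(82): size=3=cap → OVERFLOW (fail)
9. enqueue(49): size=3=cap → OVERFLOW (fail)

Answer: 7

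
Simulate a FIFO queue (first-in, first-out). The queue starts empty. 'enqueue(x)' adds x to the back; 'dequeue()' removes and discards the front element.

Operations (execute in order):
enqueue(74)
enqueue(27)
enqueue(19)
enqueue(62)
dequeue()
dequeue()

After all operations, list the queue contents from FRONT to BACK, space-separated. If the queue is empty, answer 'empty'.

Answer: 19 62

Derivation:
enqueue(74): [74]
enqueue(27): [74, 27]
enqueue(19): [74, 27, 19]
enqueue(62): [74, 27, 19, 62]
dequeue(): [27, 19, 62]
dequeue(): [19, 62]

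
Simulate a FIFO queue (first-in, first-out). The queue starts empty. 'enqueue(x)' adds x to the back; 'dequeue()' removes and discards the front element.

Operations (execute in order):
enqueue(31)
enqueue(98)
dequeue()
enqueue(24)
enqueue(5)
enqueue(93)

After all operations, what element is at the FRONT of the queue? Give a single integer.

enqueue(31): queue = [31]
enqueue(98): queue = [31, 98]
dequeue(): queue = [98]
enqueue(24): queue = [98, 24]
enqueue(5): queue = [98, 24, 5]
enqueue(93): queue = [98, 24, 5, 93]

Answer: 98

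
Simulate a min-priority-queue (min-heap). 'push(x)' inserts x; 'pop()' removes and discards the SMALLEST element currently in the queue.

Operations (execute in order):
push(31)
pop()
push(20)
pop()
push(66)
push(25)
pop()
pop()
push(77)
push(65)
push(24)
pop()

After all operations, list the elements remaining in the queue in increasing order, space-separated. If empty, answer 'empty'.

push(31): heap contents = [31]
pop() → 31: heap contents = []
push(20): heap contents = [20]
pop() → 20: heap contents = []
push(66): heap contents = [66]
push(25): heap contents = [25, 66]
pop() → 25: heap contents = [66]
pop() → 66: heap contents = []
push(77): heap contents = [77]
push(65): heap contents = [65, 77]
push(24): heap contents = [24, 65, 77]
pop() → 24: heap contents = [65, 77]

Answer: 65 77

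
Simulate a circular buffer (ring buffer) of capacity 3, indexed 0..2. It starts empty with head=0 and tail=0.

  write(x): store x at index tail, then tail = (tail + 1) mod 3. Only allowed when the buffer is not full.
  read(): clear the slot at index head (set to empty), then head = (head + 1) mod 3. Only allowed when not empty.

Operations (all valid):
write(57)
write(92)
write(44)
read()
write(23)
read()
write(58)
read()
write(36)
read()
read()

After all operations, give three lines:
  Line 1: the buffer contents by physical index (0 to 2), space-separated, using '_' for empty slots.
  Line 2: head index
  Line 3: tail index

Answer: _ _ 36
2
0

Derivation:
write(57): buf=[57 _ _], head=0, tail=1, size=1
write(92): buf=[57 92 _], head=0, tail=2, size=2
write(44): buf=[57 92 44], head=0, tail=0, size=3
read(): buf=[_ 92 44], head=1, tail=0, size=2
write(23): buf=[23 92 44], head=1, tail=1, size=3
read(): buf=[23 _ 44], head=2, tail=1, size=2
write(58): buf=[23 58 44], head=2, tail=2, size=3
read(): buf=[23 58 _], head=0, tail=2, size=2
write(36): buf=[23 58 36], head=0, tail=0, size=3
read(): buf=[_ 58 36], head=1, tail=0, size=2
read(): buf=[_ _ 36], head=2, tail=0, size=1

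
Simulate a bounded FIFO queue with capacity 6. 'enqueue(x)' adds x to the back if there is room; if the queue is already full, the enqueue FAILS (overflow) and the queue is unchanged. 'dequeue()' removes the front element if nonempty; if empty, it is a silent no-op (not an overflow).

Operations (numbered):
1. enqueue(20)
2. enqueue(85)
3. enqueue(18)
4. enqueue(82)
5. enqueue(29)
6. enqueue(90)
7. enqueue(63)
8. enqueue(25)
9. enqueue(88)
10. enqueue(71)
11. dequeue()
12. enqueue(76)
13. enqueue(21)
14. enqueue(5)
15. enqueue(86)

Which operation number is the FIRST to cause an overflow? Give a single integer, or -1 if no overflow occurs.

Answer: 7

Derivation:
1. enqueue(20): size=1
2. enqueue(85): size=2
3. enqueue(18): size=3
4. enqueue(82): size=4
5. enqueue(29): size=5
6. enqueue(90): size=6
7. enqueue(63): size=6=cap → OVERFLOW (fail)
8. enqueue(25): size=6=cap → OVERFLOW (fail)
9. enqueue(88): size=6=cap → OVERFLOW (fail)
10. enqueue(71): size=6=cap → OVERFLOW (fail)
11. dequeue(): size=5
12. enqueue(76): size=6
13. enqueue(21): size=6=cap → OVERFLOW (fail)
14. enqueue(5): size=6=cap → OVERFLOW (fail)
15. enqueue(86): size=6=cap → OVERFLOW (fail)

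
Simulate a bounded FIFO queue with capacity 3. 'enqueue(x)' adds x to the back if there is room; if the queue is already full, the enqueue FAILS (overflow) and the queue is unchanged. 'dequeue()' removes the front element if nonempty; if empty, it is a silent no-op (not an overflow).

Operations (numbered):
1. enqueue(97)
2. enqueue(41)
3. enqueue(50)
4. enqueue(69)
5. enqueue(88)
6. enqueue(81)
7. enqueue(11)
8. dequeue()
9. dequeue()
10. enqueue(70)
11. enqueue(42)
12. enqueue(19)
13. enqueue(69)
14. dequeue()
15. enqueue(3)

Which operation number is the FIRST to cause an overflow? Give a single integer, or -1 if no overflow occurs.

1. enqueue(97): size=1
2. enqueue(41): size=2
3. enqueue(50): size=3
4. enqueue(69): size=3=cap → OVERFLOW (fail)
5. enqueue(88): size=3=cap → OVERFLOW (fail)
6. enqueue(81): size=3=cap → OVERFLOW (fail)
7. enqueue(11): size=3=cap → OVERFLOW (fail)
8. dequeue(): size=2
9. dequeue(): size=1
10. enqueue(70): size=2
11. enqueue(42): size=3
12. enqueue(19): size=3=cap → OVERFLOW (fail)
13. enqueue(69): size=3=cap → OVERFLOW (fail)
14. dequeue(): size=2
15. enqueue(3): size=3

Answer: 4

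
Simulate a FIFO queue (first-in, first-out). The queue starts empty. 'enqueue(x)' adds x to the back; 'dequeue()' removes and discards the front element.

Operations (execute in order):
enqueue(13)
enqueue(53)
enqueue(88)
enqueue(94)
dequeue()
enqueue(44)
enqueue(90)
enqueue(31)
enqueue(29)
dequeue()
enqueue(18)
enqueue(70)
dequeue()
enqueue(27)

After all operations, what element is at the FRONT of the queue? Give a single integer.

enqueue(13): queue = [13]
enqueue(53): queue = [13, 53]
enqueue(88): queue = [13, 53, 88]
enqueue(94): queue = [13, 53, 88, 94]
dequeue(): queue = [53, 88, 94]
enqueue(44): queue = [53, 88, 94, 44]
enqueue(90): queue = [53, 88, 94, 44, 90]
enqueue(31): queue = [53, 88, 94, 44, 90, 31]
enqueue(29): queue = [53, 88, 94, 44, 90, 31, 29]
dequeue(): queue = [88, 94, 44, 90, 31, 29]
enqueue(18): queue = [88, 94, 44, 90, 31, 29, 18]
enqueue(70): queue = [88, 94, 44, 90, 31, 29, 18, 70]
dequeue(): queue = [94, 44, 90, 31, 29, 18, 70]
enqueue(27): queue = [94, 44, 90, 31, 29, 18, 70, 27]

Answer: 94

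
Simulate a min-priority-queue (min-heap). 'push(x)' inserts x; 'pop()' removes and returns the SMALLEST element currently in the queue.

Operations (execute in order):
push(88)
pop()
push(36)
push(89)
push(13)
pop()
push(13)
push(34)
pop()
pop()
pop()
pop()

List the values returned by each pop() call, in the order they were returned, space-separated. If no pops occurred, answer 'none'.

Answer: 88 13 13 34 36 89

Derivation:
push(88): heap contents = [88]
pop() → 88: heap contents = []
push(36): heap contents = [36]
push(89): heap contents = [36, 89]
push(13): heap contents = [13, 36, 89]
pop() → 13: heap contents = [36, 89]
push(13): heap contents = [13, 36, 89]
push(34): heap contents = [13, 34, 36, 89]
pop() → 13: heap contents = [34, 36, 89]
pop() → 34: heap contents = [36, 89]
pop() → 36: heap contents = [89]
pop() → 89: heap contents = []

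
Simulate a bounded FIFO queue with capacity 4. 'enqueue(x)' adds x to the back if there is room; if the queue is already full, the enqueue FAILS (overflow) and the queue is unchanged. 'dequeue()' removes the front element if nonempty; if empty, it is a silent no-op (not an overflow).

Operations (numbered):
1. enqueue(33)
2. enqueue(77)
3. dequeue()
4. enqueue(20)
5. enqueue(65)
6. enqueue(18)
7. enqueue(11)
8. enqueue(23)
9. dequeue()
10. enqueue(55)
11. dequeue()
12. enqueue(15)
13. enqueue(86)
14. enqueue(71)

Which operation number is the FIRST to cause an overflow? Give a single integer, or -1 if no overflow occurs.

1. enqueue(33): size=1
2. enqueue(77): size=2
3. dequeue(): size=1
4. enqueue(20): size=2
5. enqueue(65): size=3
6. enqueue(18): size=4
7. enqueue(11): size=4=cap → OVERFLOW (fail)
8. enqueue(23): size=4=cap → OVERFLOW (fail)
9. dequeue(): size=3
10. enqueue(55): size=4
11. dequeue(): size=3
12. enqueue(15): size=4
13. enqueue(86): size=4=cap → OVERFLOW (fail)
14. enqueue(71): size=4=cap → OVERFLOW (fail)

Answer: 7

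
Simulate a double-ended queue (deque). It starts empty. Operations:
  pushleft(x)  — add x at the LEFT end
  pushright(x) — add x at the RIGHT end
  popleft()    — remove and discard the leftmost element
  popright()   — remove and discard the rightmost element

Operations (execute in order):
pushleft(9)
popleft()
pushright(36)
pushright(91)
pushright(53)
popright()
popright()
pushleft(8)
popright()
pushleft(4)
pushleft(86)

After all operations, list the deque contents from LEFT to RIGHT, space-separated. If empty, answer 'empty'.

Answer: 86 4 8

Derivation:
pushleft(9): [9]
popleft(): []
pushright(36): [36]
pushright(91): [36, 91]
pushright(53): [36, 91, 53]
popright(): [36, 91]
popright(): [36]
pushleft(8): [8, 36]
popright(): [8]
pushleft(4): [4, 8]
pushleft(86): [86, 4, 8]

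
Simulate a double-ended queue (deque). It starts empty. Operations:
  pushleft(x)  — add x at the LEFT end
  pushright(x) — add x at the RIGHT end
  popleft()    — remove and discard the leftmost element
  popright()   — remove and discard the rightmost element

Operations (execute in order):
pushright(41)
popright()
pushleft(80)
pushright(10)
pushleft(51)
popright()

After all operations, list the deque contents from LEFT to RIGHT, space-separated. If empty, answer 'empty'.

Answer: 51 80

Derivation:
pushright(41): [41]
popright(): []
pushleft(80): [80]
pushright(10): [80, 10]
pushleft(51): [51, 80, 10]
popright(): [51, 80]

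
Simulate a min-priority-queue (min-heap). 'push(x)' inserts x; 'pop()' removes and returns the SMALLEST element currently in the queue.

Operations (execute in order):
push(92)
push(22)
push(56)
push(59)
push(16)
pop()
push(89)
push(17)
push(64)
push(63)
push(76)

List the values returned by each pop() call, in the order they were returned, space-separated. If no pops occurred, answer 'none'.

Answer: 16

Derivation:
push(92): heap contents = [92]
push(22): heap contents = [22, 92]
push(56): heap contents = [22, 56, 92]
push(59): heap contents = [22, 56, 59, 92]
push(16): heap contents = [16, 22, 56, 59, 92]
pop() → 16: heap contents = [22, 56, 59, 92]
push(89): heap contents = [22, 56, 59, 89, 92]
push(17): heap contents = [17, 22, 56, 59, 89, 92]
push(64): heap contents = [17, 22, 56, 59, 64, 89, 92]
push(63): heap contents = [17, 22, 56, 59, 63, 64, 89, 92]
push(76): heap contents = [17, 22, 56, 59, 63, 64, 76, 89, 92]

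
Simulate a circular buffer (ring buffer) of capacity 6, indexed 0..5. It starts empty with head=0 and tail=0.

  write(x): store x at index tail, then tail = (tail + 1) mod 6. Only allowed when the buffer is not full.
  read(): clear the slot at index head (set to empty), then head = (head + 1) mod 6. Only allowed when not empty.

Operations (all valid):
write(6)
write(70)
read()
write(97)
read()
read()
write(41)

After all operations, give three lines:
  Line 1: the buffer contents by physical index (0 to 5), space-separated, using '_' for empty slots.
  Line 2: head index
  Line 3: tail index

Answer: _ _ _ 41 _ _
3
4

Derivation:
write(6): buf=[6 _ _ _ _ _], head=0, tail=1, size=1
write(70): buf=[6 70 _ _ _ _], head=0, tail=2, size=2
read(): buf=[_ 70 _ _ _ _], head=1, tail=2, size=1
write(97): buf=[_ 70 97 _ _ _], head=1, tail=3, size=2
read(): buf=[_ _ 97 _ _ _], head=2, tail=3, size=1
read(): buf=[_ _ _ _ _ _], head=3, tail=3, size=0
write(41): buf=[_ _ _ 41 _ _], head=3, tail=4, size=1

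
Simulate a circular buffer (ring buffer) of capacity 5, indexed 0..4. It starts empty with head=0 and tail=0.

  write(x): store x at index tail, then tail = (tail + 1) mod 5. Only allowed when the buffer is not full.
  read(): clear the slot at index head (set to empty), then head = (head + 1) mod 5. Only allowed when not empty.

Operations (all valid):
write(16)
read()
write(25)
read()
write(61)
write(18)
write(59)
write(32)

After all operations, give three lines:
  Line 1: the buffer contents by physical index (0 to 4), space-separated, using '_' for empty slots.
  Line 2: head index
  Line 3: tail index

Answer: 32 _ 61 18 59
2
1

Derivation:
write(16): buf=[16 _ _ _ _], head=0, tail=1, size=1
read(): buf=[_ _ _ _ _], head=1, tail=1, size=0
write(25): buf=[_ 25 _ _ _], head=1, tail=2, size=1
read(): buf=[_ _ _ _ _], head=2, tail=2, size=0
write(61): buf=[_ _ 61 _ _], head=2, tail=3, size=1
write(18): buf=[_ _ 61 18 _], head=2, tail=4, size=2
write(59): buf=[_ _ 61 18 59], head=2, tail=0, size=3
write(32): buf=[32 _ 61 18 59], head=2, tail=1, size=4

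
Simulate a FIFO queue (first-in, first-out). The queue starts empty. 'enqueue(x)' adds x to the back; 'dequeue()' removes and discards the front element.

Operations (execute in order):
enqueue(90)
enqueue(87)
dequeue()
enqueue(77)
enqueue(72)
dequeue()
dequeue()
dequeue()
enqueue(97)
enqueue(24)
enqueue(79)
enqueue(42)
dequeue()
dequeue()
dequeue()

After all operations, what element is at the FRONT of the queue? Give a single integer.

enqueue(90): queue = [90]
enqueue(87): queue = [90, 87]
dequeue(): queue = [87]
enqueue(77): queue = [87, 77]
enqueue(72): queue = [87, 77, 72]
dequeue(): queue = [77, 72]
dequeue(): queue = [72]
dequeue(): queue = []
enqueue(97): queue = [97]
enqueue(24): queue = [97, 24]
enqueue(79): queue = [97, 24, 79]
enqueue(42): queue = [97, 24, 79, 42]
dequeue(): queue = [24, 79, 42]
dequeue(): queue = [79, 42]
dequeue(): queue = [42]

Answer: 42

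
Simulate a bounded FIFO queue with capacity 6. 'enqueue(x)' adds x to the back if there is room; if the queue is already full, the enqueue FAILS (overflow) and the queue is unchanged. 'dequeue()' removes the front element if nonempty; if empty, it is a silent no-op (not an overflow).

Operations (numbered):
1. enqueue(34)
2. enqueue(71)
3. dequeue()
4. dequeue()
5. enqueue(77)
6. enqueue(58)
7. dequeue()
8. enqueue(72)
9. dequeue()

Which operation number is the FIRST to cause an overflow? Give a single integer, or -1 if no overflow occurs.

1. enqueue(34): size=1
2. enqueue(71): size=2
3. dequeue(): size=1
4. dequeue(): size=0
5. enqueue(77): size=1
6. enqueue(58): size=2
7. dequeue(): size=1
8. enqueue(72): size=2
9. dequeue(): size=1

Answer: -1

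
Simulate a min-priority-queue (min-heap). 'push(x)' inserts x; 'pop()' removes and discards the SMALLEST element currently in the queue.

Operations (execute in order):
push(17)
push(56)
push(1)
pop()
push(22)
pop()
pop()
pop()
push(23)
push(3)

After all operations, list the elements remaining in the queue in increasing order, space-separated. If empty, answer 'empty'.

push(17): heap contents = [17]
push(56): heap contents = [17, 56]
push(1): heap contents = [1, 17, 56]
pop() → 1: heap contents = [17, 56]
push(22): heap contents = [17, 22, 56]
pop() → 17: heap contents = [22, 56]
pop() → 22: heap contents = [56]
pop() → 56: heap contents = []
push(23): heap contents = [23]
push(3): heap contents = [3, 23]

Answer: 3 23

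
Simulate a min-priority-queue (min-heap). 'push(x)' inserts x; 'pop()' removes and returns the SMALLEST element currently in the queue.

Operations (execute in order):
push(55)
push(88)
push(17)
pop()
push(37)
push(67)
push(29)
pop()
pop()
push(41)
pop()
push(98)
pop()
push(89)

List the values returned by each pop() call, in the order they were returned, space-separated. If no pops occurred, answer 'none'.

Answer: 17 29 37 41 55

Derivation:
push(55): heap contents = [55]
push(88): heap contents = [55, 88]
push(17): heap contents = [17, 55, 88]
pop() → 17: heap contents = [55, 88]
push(37): heap contents = [37, 55, 88]
push(67): heap contents = [37, 55, 67, 88]
push(29): heap contents = [29, 37, 55, 67, 88]
pop() → 29: heap contents = [37, 55, 67, 88]
pop() → 37: heap contents = [55, 67, 88]
push(41): heap contents = [41, 55, 67, 88]
pop() → 41: heap contents = [55, 67, 88]
push(98): heap contents = [55, 67, 88, 98]
pop() → 55: heap contents = [67, 88, 98]
push(89): heap contents = [67, 88, 89, 98]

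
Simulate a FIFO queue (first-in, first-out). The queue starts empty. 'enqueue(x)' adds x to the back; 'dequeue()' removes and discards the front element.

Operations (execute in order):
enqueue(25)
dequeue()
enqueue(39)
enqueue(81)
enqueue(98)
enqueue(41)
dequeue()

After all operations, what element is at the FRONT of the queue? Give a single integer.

Answer: 81

Derivation:
enqueue(25): queue = [25]
dequeue(): queue = []
enqueue(39): queue = [39]
enqueue(81): queue = [39, 81]
enqueue(98): queue = [39, 81, 98]
enqueue(41): queue = [39, 81, 98, 41]
dequeue(): queue = [81, 98, 41]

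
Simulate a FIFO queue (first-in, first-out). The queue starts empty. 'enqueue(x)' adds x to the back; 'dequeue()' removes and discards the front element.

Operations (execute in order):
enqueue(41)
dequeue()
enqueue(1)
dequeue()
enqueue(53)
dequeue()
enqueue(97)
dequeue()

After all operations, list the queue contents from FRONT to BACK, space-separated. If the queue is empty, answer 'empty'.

Answer: empty

Derivation:
enqueue(41): [41]
dequeue(): []
enqueue(1): [1]
dequeue(): []
enqueue(53): [53]
dequeue(): []
enqueue(97): [97]
dequeue(): []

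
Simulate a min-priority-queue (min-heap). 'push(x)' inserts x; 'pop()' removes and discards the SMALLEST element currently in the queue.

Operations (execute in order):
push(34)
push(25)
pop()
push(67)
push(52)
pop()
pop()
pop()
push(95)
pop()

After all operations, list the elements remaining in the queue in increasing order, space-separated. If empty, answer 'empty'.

push(34): heap contents = [34]
push(25): heap contents = [25, 34]
pop() → 25: heap contents = [34]
push(67): heap contents = [34, 67]
push(52): heap contents = [34, 52, 67]
pop() → 34: heap contents = [52, 67]
pop() → 52: heap contents = [67]
pop() → 67: heap contents = []
push(95): heap contents = [95]
pop() → 95: heap contents = []

Answer: empty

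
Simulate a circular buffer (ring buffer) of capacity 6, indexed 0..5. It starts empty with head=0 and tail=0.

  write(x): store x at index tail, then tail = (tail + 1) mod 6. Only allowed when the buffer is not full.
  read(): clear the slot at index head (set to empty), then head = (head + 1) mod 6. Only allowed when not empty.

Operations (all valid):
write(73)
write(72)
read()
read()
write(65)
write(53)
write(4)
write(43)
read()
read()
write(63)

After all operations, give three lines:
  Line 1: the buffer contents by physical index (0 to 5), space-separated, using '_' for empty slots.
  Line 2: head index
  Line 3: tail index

Answer: 63 _ _ _ 4 43
4
1

Derivation:
write(73): buf=[73 _ _ _ _ _], head=0, tail=1, size=1
write(72): buf=[73 72 _ _ _ _], head=0, tail=2, size=2
read(): buf=[_ 72 _ _ _ _], head=1, tail=2, size=1
read(): buf=[_ _ _ _ _ _], head=2, tail=2, size=0
write(65): buf=[_ _ 65 _ _ _], head=2, tail=3, size=1
write(53): buf=[_ _ 65 53 _ _], head=2, tail=4, size=2
write(4): buf=[_ _ 65 53 4 _], head=2, tail=5, size=3
write(43): buf=[_ _ 65 53 4 43], head=2, tail=0, size=4
read(): buf=[_ _ _ 53 4 43], head=3, tail=0, size=3
read(): buf=[_ _ _ _ 4 43], head=4, tail=0, size=2
write(63): buf=[63 _ _ _ 4 43], head=4, tail=1, size=3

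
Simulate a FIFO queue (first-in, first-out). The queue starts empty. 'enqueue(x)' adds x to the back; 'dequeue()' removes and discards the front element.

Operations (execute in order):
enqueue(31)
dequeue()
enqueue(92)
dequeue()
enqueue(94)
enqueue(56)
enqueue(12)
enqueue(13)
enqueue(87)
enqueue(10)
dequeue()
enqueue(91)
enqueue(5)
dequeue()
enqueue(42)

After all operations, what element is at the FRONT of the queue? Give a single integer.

Answer: 12

Derivation:
enqueue(31): queue = [31]
dequeue(): queue = []
enqueue(92): queue = [92]
dequeue(): queue = []
enqueue(94): queue = [94]
enqueue(56): queue = [94, 56]
enqueue(12): queue = [94, 56, 12]
enqueue(13): queue = [94, 56, 12, 13]
enqueue(87): queue = [94, 56, 12, 13, 87]
enqueue(10): queue = [94, 56, 12, 13, 87, 10]
dequeue(): queue = [56, 12, 13, 87, 10]
enqueue(91): queue = [56, 12, 13, 87, 10, 91]
enqueue(5): queue = [56, 12, 13, 87, 10, 91, 5]
dequeue(): queue = [12, 13, 87, 10, 91, 5]
enqueue(42): queue = [12, 13, 87, 10, 91, 5, 42]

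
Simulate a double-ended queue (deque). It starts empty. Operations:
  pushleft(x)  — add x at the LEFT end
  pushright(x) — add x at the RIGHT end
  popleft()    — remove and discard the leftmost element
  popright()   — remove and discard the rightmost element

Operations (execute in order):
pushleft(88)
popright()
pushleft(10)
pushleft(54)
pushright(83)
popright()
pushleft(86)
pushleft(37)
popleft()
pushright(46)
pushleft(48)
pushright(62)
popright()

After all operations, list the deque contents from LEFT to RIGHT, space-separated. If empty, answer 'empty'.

pushleft(88): [88]
popright(): []
pushleft(10): [10]
pushleft(54): [54, 10]
pushright(83): [54, 10, 83]
popright(): [54, 10]
pushleft(86): [86, 54, 10]
pushleft(37): [37, 86, 54, 10]
popleft(): [86, 54, 10]
pushright(46): [86, 54, 10, 46]
pushleft(48): [48, 86, 54, 10, 46]
pushright(62): [48, 86, 54, 10, 46, 62]
popright(): [48, 86, 54, 10, 46]

Answer: 48 86 54 10 46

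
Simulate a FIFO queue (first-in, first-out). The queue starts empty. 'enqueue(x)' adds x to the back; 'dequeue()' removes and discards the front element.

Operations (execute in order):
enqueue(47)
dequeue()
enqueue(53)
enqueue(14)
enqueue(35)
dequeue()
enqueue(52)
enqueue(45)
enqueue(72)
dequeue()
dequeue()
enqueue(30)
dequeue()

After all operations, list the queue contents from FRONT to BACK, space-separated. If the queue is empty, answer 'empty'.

Answer: 45 72 30

Derivation:
enqueue(47): [47]
dequeue(): []
enqueue(53): [53]
enqueue(14): [53, 14]
enqueue(35): [53, 14, 35]
dequeue(): [14, 35]
enqueue(52): [14, 35, 52]
enqueue(45): [14, 35, 52, 45]
enqueue(72): [14, 35, 52, 45, 72]
dequeue(): [35, 52, 45, 72]
dequeue(): [52, 45, 72]
enqueue(30): [52, 45, 72, 30]
dequeue(): [45, 72, 30]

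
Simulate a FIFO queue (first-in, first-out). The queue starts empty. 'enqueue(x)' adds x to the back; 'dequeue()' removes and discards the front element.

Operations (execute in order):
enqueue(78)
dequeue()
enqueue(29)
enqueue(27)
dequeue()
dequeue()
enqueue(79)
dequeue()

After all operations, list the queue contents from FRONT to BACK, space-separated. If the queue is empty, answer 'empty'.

Answer: empty

Derivation:
enqueue(78): [78]
dequeue(): []
enqueue(29): [29]
enqueue(27): [29, 27]
dequeue(): [27]
dequeue(): []
enqueue(79): [79]
dequeue(): []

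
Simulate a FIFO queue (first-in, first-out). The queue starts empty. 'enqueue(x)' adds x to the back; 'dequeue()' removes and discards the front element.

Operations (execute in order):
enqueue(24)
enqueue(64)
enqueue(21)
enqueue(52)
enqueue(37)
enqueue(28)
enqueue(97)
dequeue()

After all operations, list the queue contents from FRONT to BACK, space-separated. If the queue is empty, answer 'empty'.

Answer: 64 21 52 37 28 97

Derivation:
enqueue(24): [24]
enqueue(64): [24, 64]
enqueue(21): [24, 64, 21]
enqueue(52): [24, 64, 21, 52]
enqueue(37): [24, 64, 21, 52, 37]
enqueue(28): [24, 64, 21, 52, 37, 28]
enqueue(97): [24, 64, 21, 52, 37, 28, 97]
dequeue(): [64, 21, 52, 37, 28, 97]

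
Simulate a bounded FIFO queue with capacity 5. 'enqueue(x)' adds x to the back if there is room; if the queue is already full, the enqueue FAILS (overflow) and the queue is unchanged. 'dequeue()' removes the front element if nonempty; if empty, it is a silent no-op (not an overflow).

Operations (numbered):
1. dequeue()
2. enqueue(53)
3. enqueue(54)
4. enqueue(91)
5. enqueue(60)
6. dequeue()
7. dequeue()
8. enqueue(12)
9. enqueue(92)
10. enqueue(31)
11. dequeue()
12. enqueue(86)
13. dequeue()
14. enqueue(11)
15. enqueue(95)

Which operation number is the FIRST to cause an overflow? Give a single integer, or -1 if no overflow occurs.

1. dequeue(): empty, no-op, size=0
2. enqueue(53): size=1
3. enqueue(54): size=2
4. enqueue(91): size=3
5. enqueue(60): size=4
6. dequeue(): size=3
7. dequeue(): size=2
8. enqueue(12): size=3
9. enqueue(92): size=4
10. enqueue(31): size=5
11. dequeue(): size=4
12. enqueue(86): size=5
13. dequeue(): size=4
14. enqueue(11): size=5
15. enqueue(95): size=5=cap → OVERFLOW (fail)

Answer: 15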